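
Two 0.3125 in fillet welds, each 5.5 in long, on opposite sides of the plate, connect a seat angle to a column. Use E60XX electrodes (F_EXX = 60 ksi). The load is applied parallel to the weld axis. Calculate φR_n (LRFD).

Effective throat t_e = 0.707 × 0.3125 = 0.2209 in.
Total length L = 11 in; A_we = 0.2209 × 11 = 2.43 in².
F_nw = 0.6 F_EXX = 0.6 × 60 = 36 ksi.
φR_n = 0.75 × 36 × 2.43 = 65.62 kips.

φR_n ≈ 65.6 kips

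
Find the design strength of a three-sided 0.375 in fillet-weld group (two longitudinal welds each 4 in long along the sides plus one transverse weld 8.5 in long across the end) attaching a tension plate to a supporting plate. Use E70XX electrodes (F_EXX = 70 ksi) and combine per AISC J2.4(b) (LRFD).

φR_n ≈ 163 kip

t_e = 0.707 × 0.375 = 0.2651 in.
R_nwl = 0.6 × 70 × 0.2651 × 8 = 89.08 kip (longitudinal, 2 welds).
R_nwt = 0.6 × 70 × 0.2651 × 8.5 = 94.65 kip (transverse, base value).
(i) R_nwl + R_nwt = 183.7 kip; (ii) 0.85 R_nwl + 1.5 R_nwt = 217.7 kip.
R_n = max = 217.7 kip [governs: (ii)]; φR_n = 163.3 kip.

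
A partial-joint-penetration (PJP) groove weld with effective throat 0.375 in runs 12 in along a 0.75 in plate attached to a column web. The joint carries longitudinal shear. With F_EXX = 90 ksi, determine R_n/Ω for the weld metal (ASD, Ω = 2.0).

R_n/Ω ≈ 122 kips

Effective throat (given) t_e = 0.375 in.
A_we = 0.375 × 12 = 4.5 in².
F_nw = 0.6 F_EXX = 54 ksi.
R_n/Ω = (54 × 4.5) / 2.0 = 121.5 kips.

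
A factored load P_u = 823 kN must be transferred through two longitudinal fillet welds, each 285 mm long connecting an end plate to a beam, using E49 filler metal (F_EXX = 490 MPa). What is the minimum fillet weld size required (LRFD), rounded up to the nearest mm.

w = 10 mm

Total weld length L = 570 mm.
Required throat t_e = P_u / (φ × 0.6 F_EXX × L) = 823 / (0.75 × 0.6 × 490 × 570 × 10⁻³) = 6.548 mm.
Required leg w = t_e / 0.707 = 9.262 mm → use 10 mm.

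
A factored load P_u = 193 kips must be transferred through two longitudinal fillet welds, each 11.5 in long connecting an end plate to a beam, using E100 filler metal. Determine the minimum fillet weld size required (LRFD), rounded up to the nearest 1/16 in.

w = 5/16 in

E100XX → F_EXX = 100 ksi.
Total weld length L = 23 in.
Required throat t_e = P_u / (φ × 0.6 F_EXX × L) = 193 / (0.75 × 0.6 × 100 × 23) = 0.1865 in.
Required leg w = t_e / 0.707 = 0.2638 in → use 5/16 in.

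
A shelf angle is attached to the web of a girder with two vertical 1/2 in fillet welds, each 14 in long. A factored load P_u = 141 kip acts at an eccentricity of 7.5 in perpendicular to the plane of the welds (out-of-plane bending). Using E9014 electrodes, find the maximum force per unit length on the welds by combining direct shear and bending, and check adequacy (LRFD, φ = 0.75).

E90XX → F_EXX = 90 ksi.
L_w = 2 × 14 = 28 in; section modulus (unit throat) S = 2 × L²/6 = 65.33 in².
Direct shear f_v = P/L_w = 141/28 = 5.036 kip/in.
Moment M = P × e = 141 × 7.5 = 1057.5 kip·in; bending f_b = M/S = 16.19 kip/in.
f_max = √(f_v² + f_b²) = √(5.036² + 16.19²) = 16.95 kip/in.
φr_n = 0.75 × 0.6 × 90 × (0.707 × 0.5) = 14.32 kip/in → NOT adequate.

f_max ≈ 17 kip/in; NOT adequate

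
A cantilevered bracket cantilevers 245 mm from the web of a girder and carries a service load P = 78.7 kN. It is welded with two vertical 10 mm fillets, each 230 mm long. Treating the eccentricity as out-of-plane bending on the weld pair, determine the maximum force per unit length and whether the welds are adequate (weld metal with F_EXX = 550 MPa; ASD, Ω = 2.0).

f_max ≈ 1110 N/mm; adequate

L_w = 2 × 230 = 460 mm; section modulus (unit throat) S = 2 × L²/6 = 17630 mm².
Direct shear f_v = P/L_w = 78.7×10³/460 = 171.1 N/mm.
Moment M = P × e = 78.7×10³ × 245 = 19282000 N·mm; bending f_b = M/S = 1093 N/mm.
f_max = √(f_v² + f_b²) = √(171.1² + 1093²) = 1107 N/mm.
r_n/Ω = (1/2.0) × 0.6 × 550 × (0.707 × 10) = 1167 N/mm → adequate.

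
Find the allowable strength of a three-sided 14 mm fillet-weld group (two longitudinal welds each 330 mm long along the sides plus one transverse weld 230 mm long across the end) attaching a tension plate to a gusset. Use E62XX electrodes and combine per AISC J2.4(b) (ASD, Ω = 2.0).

R_n/Ω ≈ 1670 kN

E62XX → F_EXX = 620 MPa.
t_e = 0.707 × 14 = 9.898 mm.
R_nwl = 0.6 × 620 × 9.898 × 660 × 10⁻³ = 2430 kN (longitudinal, 2 welds).
R_nwt = 0.6 × 620 × 9.898 × 230 × 10⁻³ = 846.9 kN (transverse, base value).
(i) R_nwl + R_nwt = 3277 kN; (ii) 0.85 R_nwl + 1.5 R_nwt = 3336 kN.
R_n = max = 3336 kN [governs: (ii)]; R_n/Ω = 1668 kN.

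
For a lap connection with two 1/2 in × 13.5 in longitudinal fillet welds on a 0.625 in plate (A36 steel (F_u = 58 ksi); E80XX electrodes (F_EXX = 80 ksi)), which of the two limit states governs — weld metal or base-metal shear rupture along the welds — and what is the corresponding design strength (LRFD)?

t_e = 0.707 × 0.5 = 0.3535 in; L = 27 in.
Weld metal: φR_n = 0.75 × 0.6 × 80 × 0.3535 × 27 = 343.6 kip.
Base metal (shear rupture): φR_n = 0.75 × 0.6 × 58 × 0.625 × 27 = 440.4 kip.
Governing: weld metal.

φR_n ≈ 344 kip (weld metal governs)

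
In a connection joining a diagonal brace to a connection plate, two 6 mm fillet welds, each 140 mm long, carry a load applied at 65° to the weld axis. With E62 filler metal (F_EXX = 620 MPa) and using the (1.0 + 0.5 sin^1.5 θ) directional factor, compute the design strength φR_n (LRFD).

φR_n ≈ 474 kN

t_e = 0.707 × 6 = 4.242 mm; A_we = 4.242 × 280 = 1188 mm².
Directional factor: 1.0 + 0.5 sin^1.5(65°) = 1.431.
F_nw = 0.6 × 620 × 1.431 = 532.5 MPa.
φR_n = 0.75 × 532.5 × 1188 × 10⁻³ = 474.3 kN.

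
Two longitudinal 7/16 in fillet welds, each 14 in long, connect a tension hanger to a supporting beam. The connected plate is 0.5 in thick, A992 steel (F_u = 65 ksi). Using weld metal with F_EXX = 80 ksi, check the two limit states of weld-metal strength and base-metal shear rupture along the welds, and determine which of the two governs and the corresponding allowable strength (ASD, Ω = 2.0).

R_n/Ω ≈ 208 kips (weld metal governs)

t_e = 0.707 × 0.4375 = 0.3093 in; L = 28 in.
Weld metal: R_n/Ω = (1/2.0) × 0.6 × 80 × 0.3093 × 28 = 207.9 kips.
Base metal (shear rupture): R_n/Ω = (1/2.0) × 0.6 × 65 × 0.5 × 28 = 273 kips.
Governing: weld metal.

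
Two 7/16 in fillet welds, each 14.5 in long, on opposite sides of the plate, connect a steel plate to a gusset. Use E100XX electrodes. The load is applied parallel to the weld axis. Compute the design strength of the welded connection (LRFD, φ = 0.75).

φR_n ≈ 404 kips

E100XX → F_EXX = 100 ksi.
Effective throat t_e = 0.707 × 0.4375 = 0.3093 in.
Total length L = 29 in; A_we = 0.3093 × 29 = 8.97 in².
F_nw = 0.6 F_EXX = 0.6 × 100 = 60 ksi.
φR_n = 0.75 × 60 × 8.97 = 403.7 kips.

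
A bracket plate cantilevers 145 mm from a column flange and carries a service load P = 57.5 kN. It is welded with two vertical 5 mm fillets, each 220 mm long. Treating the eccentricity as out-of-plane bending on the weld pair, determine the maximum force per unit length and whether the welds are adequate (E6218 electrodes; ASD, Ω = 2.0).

f_max ≈ 533 N/mm; adequate

E62XX → F_EXX = 620 MPa.
L_w = 2 × 220 = 440 mm; section modulus (unit throat) S = 2 × L²/6 = 16130 mm².
Direct shear f_v = P/L_w = 57.5×10³/440 = 130.7 N/mm.
Moment M = P × e = 57.5×10³ × 145 = 8337500 N·mm; bending f_b = M/S = 516.8 N/mm.
f_max = √(f_v² + f_b²) = √(130.7² + 516.8²) = 533.1 N/mm.
r_n/Ω = (1/2.0) × 0.6 × 620 × (0.707 × 5) = 657.5 N/mm → adequate.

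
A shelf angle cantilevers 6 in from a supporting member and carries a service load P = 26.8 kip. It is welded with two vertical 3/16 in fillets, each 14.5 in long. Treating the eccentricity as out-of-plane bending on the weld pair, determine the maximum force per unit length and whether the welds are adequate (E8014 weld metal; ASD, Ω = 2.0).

f_max ≈ 2.47 kip/in; adequate

E80XX → F_EXX = 80 ksi.
L_w = 2 × 14.5 = 29 in; section modulus (unit throat) S = 2 × L²/6 = 70.08 in².
Direct shear f_v = P/L_w = 26.8/29 = 0.9241 kip/in.
Moment M = P × e = 26.8 × 6 = 160.8 kip·in; bending f_b = M/S = 2.294 kip/in.
f_max = √(f_v² + f_b²) = √(0.9241² + 2.294²) = 2.474 kip/in.
r_n/Ω = (1/2.0) × 0.6 × 80 × (0.707 × 0.1875) = 3.181 kip/in → adequate.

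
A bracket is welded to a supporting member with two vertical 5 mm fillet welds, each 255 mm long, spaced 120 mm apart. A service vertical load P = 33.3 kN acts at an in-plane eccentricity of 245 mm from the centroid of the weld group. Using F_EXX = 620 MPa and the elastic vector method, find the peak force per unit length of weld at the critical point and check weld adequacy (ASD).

f_max ≈ 284 N/mm; adequate

Total weld length L_w = 510 mm. Treat welds as unit-width lines.
Polar moment about centroid: J = 2[d³/12 + d(b/2)²] = 2[255³/12 + 255×60²] = 4600000 mm³.
Direct shear f_v = P/L_w = 33.3×10³ / 510 = 65.29 N/mm (vertical).
Torsion M = P·e = 33.3×10³ × 245 = 8158500 N·mm.
Critical point at (x, y) = (60, 127.5) from centroid. f_tx = M·y/J = 226.2 N/mm; f_ty = M·x/J = 106.4 N/mm.
Resultant f_max = √[f_tx² + (f_v + f_ty)²] = √[226.2² + (65.29 + 106.4)²] = 284 N/mm.
Capacity per unit length: r_n/Ω = (1/2.0) × 0.6 × 620 × (0.707 × 5) = 657.5 N/mm.
284 ≤ 657.5 → adequate.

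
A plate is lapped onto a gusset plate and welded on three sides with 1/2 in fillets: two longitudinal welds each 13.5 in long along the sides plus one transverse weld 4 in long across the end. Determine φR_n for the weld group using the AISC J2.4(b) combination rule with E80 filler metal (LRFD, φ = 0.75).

φR_n ≈ 395 kip

E80XX → F_EXX = 80 ksi.
t_e = 0.707 × 0.5 = 0.3535 in.
R_nwl = 0.6 × 80 × 0.3535 × 27 = 458.1 kip (longitudinal, 2 welds).
R_nwt = 0.6 × 80 × 0.3535 × 4 = 67.87 kip (transverse, base value).
(i) R_nwl + R_nwt = 526 kip; (ii) 0.85 R_nwl + 1.5 R_nwt = 491.2 kip.
R_n = max = 526 kip [governs: (i)]; φR_n = 394.5 kip.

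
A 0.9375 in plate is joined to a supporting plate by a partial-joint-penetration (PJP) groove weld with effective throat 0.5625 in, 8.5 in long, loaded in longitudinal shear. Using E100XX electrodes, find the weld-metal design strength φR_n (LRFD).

φR_n ≈ 215 kip

E100XX → F_EXX = 100 ksi.
Effective throat (given) t_e = 0.5625 in.
A_we = 0.5625 × 8.5 = 4.781 in².
F_nw = 0.6 F_EXX = 60 ksi.
φR_n = 0.75 × 60 × 4.781 = 215.2 kip.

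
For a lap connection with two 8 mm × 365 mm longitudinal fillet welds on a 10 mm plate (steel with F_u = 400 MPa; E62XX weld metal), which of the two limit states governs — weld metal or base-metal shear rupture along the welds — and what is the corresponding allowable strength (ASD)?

E62XX → F_EXX = 620 MPa.
t_e = 0.707 × 8 = 5.656 mm; L = 730 mm.
Weld metal: R_n/Ω = (1/2.0) × 0.6 × 620 × 5.656 × 730 × 10⁻³ = 768 kN.
Base metal (shear rupture): R_n/Ω = (1/2.0) × 0.6 × 400 × 10 × 730 × 10⁻³ = 876 kN.
Governing: weld metal.

R_n/Ω ≈ 768 kN (weld metal governs)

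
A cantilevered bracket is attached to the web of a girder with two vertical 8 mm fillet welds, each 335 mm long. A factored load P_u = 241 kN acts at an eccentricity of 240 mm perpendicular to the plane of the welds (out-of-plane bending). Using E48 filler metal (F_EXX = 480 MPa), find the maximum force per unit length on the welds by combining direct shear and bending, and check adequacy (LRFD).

L_w = 2 × 335 = 670 mm; section modulus (unit throat) S = 2 × L²/6 = 37410 mm².
Direct shear f_v = P/L_w = 241×10³/670 = 359.7 N/mm.
Moment M = P × e = 241×10³ × 240 = 57840000 N·mm; bending f_b = M/S = 1546 N/mm.
f_max = √(f_v² + f_b²) = √(359.7² + 1546²) = 1587 N/mm.
φr_n = 0.75 × 0.6 × 480 × (0.707 × 8) = 1222 N/mm → NOT adequate.

f_max ≈ 1590 N/mm; NOT adequate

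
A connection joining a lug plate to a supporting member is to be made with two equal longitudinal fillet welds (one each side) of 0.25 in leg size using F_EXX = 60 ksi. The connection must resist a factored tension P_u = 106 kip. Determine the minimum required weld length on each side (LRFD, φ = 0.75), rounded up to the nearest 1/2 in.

L = 11.5 in on each side

Throat t_e = 0.707 × 0.25 = 0.1767 in.
φr_n = 0.75 × 0.6 × 60 × 0.1767 = 4.772 kip/in.
L_req = P_u / φr_n = 106 / 4.772 = 22.21 in total.
Per side: 22.21 / 2 = 11.11 in.
Round up → use L = 11.5 in on each side.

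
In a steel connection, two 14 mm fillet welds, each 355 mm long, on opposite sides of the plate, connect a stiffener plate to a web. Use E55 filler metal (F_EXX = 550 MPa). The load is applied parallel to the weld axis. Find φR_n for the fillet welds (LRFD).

φR_n ≈ 1740 kN

Effective throat t_e = 0.707 × 14 = 9.898 mm.
Total length L = 710 mm; A_we = 9.898 × 710 = 7028 mm².
F_nw = 0.6 F_EXX = 0.6 × 550 = 330 MPa.
φR_n = 0.75 × 330 × 7028 × 10⁻³ = 1739 kN.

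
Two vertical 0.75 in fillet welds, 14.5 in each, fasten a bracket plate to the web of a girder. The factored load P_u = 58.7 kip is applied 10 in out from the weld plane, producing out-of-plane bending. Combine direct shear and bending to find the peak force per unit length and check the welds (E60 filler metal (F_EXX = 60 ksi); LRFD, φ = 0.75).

L_w = 2 × 14.5 = 29 in; section modulus (unit throat) S = 2 × L²/6 = 70.08 in².
Direct shear f_v = P/L_w = 58.7/29 = 2.024 kip/in.
Moment M = P × e = 58.7 × 10 = 587 kip·in; bending f_b = M/S = 8.376 kip/in.
f_max = √(f_v² + f_b²) = √(2.024² + 8.376²) = 8.617 kip/in.
φr_n = 0.75 × 0.6 × 60 × (0.707 × 0.75) = 14.32 kip/in → adequate.

f_max ≈ 8.62 kip/in; adequate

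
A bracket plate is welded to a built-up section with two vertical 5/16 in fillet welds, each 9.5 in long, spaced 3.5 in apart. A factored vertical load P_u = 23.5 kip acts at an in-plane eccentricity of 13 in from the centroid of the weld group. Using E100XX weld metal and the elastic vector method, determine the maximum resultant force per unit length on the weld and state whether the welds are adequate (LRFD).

E100XX → F_EXX = 100 ksi.
Total weld length L_w = 19 in. Treat welds as unit-width lines.
Polar moment about centroid: J = 2[d³/12 + d(b/2)²] = 2[9.5³/12 + 9.5×1.75²] = 201.1 in³.
Direct shear f_v = P/L_w = 23.5 / 19 = 1.237 kip/in (vertical).
Torsion M = P·e = 23.5 × 13 = 305.5 kip·in.
Critical point at (x, y) = (1.75, 4.75) from centroid. f_tx = M·y/J = 7.217 kip/in; f_ty = M·x/J = 2.659 kip/in.
Resultant f_max = √[f_tx² + (f_v + f_ty)²] = √[7.217² + (1.237 + 2.659)²] = 8.201 kip/in.
Capacity per unit length: φr_n = 0.75 × 0.6 × 100 × (0.707 × 0.3125) = 9.942 kip/in.
8.201 ≤ 9.942 → adequate.

f_max ≈ 8.2 kip/in; adequate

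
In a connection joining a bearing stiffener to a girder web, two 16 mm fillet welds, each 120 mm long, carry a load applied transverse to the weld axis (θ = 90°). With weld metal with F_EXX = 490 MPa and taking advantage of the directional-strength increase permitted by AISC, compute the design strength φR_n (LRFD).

φR_n ≈ 898 kN

t_e = 0.707 × 16 = 11.31 mm; A_we = 11.31 × 240 = 2715 mm².
Directional factor: 1.0 + 0.5 sin^1.5(90°) = 1.5.
F_nw = 0.6 × 490 × 1.5 = 441 MPa.
φR_n = 0.75 × 441 × 2715 × 10⁻³ = 897.9 kN.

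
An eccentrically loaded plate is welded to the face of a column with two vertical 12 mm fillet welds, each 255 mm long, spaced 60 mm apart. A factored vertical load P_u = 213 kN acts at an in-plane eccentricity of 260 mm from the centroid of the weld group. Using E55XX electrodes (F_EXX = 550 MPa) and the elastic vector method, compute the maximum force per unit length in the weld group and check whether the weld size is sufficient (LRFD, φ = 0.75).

Total weld length L_w = 510 mm. Treat welds as unit-width lines.
Polar moment about centroid: J = 2[d³/12 + d(b/2)²] = 2[255³/12 + 255×30²] = 3223000 mm³.
Direct shear f_v = P/L_w = 213×10³ / 510 = 417.6 N/mm (vertical).
Torsion M = P·e = 213×10³ × 260 = 55380000 N·mm.
Critical point at (x, y) = (30, 127.5) from centroid. f_tx = M·y/J = 2191 N/mm; f_ty = M·x/J = 515.6 N/mm.
Resultant f_max = √[f_tx² + (f_v + f_ty)²] = √[2191² + (417.6 + 515.6)²] = 2382 N/mm.
Capacity per unit length: φr_n = 0.75 × 0.6 × 550 × (0.707 × 12) = 2100 N/mm.
2382 > 2100 → NOT adequate.

f_max ≈ 2380 N/mm; NOT adequate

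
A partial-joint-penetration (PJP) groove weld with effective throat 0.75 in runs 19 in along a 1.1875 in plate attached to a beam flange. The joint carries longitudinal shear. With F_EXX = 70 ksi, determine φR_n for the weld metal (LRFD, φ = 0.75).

φR_n ≈ 449 kips

Effective throat (given) t_e = 0.75 in.
A_we = 0.75 × 19 = 14.25 in².
F_nw = 0.6 F_EXX = 42 ksi.
φR_n = 0.75 × 42 × 14.25 = 448.9 kips.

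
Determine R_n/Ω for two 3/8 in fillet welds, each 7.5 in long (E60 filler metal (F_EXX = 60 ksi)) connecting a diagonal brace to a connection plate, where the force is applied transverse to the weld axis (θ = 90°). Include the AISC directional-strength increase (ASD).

R_n/Ω ≈ 107 kip

t_e = 0.707 × 0.375 = 0.2651 in; A_we = 0.2651 × 15 = 3.977 in².
Directional factor: 1.0 + 0.5 sin^1.5(90°) = 1.5.
F_nw = 0.6 × 60 × 1.5 = 54 ksi.
R_n/Ω = (54 × 3.977) / 2.0 = 107.4 kip.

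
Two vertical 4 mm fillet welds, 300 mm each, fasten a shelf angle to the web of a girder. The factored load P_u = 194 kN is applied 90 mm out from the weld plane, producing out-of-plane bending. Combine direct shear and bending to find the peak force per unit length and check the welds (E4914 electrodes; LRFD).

E49XX → F_EXX = 490 MPa.
L_w = 2 × 300 = 600 mm; section modulus (unit throat) S = 2 × L²/6 = 30000 mm².
Direct shear f_v = P/L_w = 194×10³/600 = 323.3 N/mm.
Moment M = P × e = 194×10³ × 90 = 17460000 N·mm; bending f_b = M/S = 582 N/mm.
f_max = √(f_v² + f_b²) = √(323.3² + 582²) = 665.8 N/mm.
φr_n = 0.75 × 0.6 × 490 × (0.707 × 4) = 623.6 N/mm → NOT adequate.

f_max ≈ 666 N/mm; NOT adequate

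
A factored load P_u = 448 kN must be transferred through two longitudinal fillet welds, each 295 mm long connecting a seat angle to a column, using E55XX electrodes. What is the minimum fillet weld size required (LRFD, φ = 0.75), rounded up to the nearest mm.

E55XX → F_EXX = 550 MPa.
Total weld length L = 590 mm.
Required throat t_e = P_u / (φ × 0.6 F_EXX × L) = 448 / (0.75 × 0.6 × 550 × 590 × 10⁻³) = 3.068 mm.
Required leg w = t_e / 0.707 = 4.339 mm → use 5 mm.

w = 5 mm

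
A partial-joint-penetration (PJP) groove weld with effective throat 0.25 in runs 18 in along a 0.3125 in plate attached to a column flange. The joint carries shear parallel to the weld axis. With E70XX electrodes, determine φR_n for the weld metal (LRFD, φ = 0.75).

φR_n ≈ 142 kips

E70XX → F_EXX = 70 ksi.
Effective throat (given) t_e = 0.25 in.
A_we = 0.25 × 18 = 4.5 in².
F_nw = 0.6 F_EXX = 42 ksi.
φR_n = 0.75 × 42 × 4.5 = 141.8 kips.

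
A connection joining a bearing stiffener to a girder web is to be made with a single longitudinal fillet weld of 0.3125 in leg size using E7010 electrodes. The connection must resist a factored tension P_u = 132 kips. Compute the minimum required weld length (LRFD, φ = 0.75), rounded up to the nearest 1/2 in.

E70XX → F_EXX = 70 ksi.
Throat t_e = 0.707 × 0.3125 = 0.2209 in.
φr_n = 0.75 × 0.6 × 70 × 0.2209 = 6.96 kips/in.
L_req = P_u / φr_n = 132 / 6.96 = 18.97 in total.
Round up → use L = 19 in.

L = 19 in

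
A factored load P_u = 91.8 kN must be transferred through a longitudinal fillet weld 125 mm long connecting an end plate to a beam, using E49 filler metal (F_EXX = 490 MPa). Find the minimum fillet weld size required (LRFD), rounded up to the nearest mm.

w = 5 mm

Total weld length L = 125 mm.
Required throat t_e = P_u / (φ × 0.6 F_EXX × L) = 91.8 / (0.75 × 0.6 × 490 × 125 × 10⁻³) = 3.331 mm.
Required leg w = t_e / 0.707 = 4.711 mm → use 5 mm.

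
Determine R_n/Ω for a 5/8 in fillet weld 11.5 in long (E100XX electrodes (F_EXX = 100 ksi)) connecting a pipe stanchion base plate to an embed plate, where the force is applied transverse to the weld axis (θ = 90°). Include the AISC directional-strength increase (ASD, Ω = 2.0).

R_n/Ω ≈ 229 kip

t_e = 0.707 × 0.625 = 0.4419 in; A_we = 0.4419 × 11.5 = 5.082 in².
Directional factor: 1.0 + 0.5 sin^1.5(90°) = 1.5.
F_nw = 0.6 × 100 × 1.5 = 90 ksi.
R_n/Ω = (90 × 5.082) / 2.0 = 228.7 kip.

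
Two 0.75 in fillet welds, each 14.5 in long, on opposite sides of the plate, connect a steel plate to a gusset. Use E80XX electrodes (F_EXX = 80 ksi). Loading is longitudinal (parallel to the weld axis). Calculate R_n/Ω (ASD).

Effective throat t_e = 0.707 × 0.75 = 0.5302 in.
Total length L = 29 in; A_we = 0.5302 × 29 = 15.38 in².
F_nw = 0.6 F_EXX = 0.6 × 80 = 48 ksi.
R_n = 48 × 15.38 = 738.1 kip; R_n/Ω = 738.1/2.0 = 369.1 kip.

R_n/Ω ≈ 369 kip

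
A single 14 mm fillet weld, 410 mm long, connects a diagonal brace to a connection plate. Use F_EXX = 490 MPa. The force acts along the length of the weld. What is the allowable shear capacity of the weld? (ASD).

R_n/Ω ≈ 597 kN

Effective throat t_e = 0.707 × 14 = 9.898 mm.
Total length L = 410 mm; A_we = 9.898 × 410 = 4058 mm².
F_nw = 0.6 F_EXX = 0.6 × 490 = 294 MPa.
R_n = 294 × 4058 × 10⁻³ = 1193 kN; R_n/Ω = 1193/2.0 = 596.6 kN.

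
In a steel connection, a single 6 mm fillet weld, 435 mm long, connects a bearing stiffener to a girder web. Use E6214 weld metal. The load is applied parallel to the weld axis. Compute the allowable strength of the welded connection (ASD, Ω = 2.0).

R_n/Ω ≈ 343 kN

E62XX → F_EXX = 620 MPa.
Effective throat t_e = 0.707 × 6 = 4.242 mm.
Total length L = 435 mm; A_we = 4.242 × 435 = 1845 mm².
F_nw = 0.6 F_EXX = 0.6 × 620 = 372 MPa.
R_n = 372 × 1845 × 10⁻³ = 686.4 kN; R_n/Ω = 686.4/2.0 = 343.2 kN.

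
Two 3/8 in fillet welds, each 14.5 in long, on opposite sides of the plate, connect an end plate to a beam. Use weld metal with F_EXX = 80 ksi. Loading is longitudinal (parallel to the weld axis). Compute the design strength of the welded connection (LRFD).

φR_n ≈ 277 kip

Effective throat t_e = 0.707 × 0.375 = 0.2651 in.
Total length L = 29 in; A_we = 0.2651 × 29 = 7.689 in².
F_nw = 0.6 F_EXX = 0.6 × 80 = 48 ksi.
φR_n = 0.75 × 48 × 7.689 = 276.8 kip.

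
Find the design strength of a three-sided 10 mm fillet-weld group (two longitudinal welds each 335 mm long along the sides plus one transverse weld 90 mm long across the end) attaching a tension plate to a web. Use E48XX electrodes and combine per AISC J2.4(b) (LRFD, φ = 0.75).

E48XX → F_EXX = 480 MPa.
t_e = 0.707 × 10 = 7.07 mm.
R_nwl = 0.6 × 480 × 7.07 × 670 × 10⁻³ = 1364 kN (longitudinal, 2 welds).
R_nwt = 0.6 × 480 × 7.07 × 90 × 10⁻³ = 183.3 kN (transverse, base value).
(i) R_nwl + R_nwt = 1547 kN; (ii) 0.85 R_nwl + 1.5 R_nwt = 1434 kN.
R_n = max = 1547 kN [governs: (i)]; φR_n = 1161 kN.

φR_n ≈ 1160 kN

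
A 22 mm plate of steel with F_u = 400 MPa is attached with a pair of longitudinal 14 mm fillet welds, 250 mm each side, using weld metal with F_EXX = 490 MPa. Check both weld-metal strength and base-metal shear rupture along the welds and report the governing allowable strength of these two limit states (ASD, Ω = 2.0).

R_n/Ω ≈ 728 kN (weld metal governs)

t_e = 0.707 × 14 = 9.898 mm; L = 500 mm.
Weld metal: R_n/Ω = (1/2.0) × 0.6 × 490 × 9.898 × 500 × 10⁻³ = 727.5 kN.
Base metal (shear rupture): R_n/Ω = (1/2.0) × 0.6 × 400 × 22 × 500 × 10⁻³ = 1320 kN.
Governing: weld metal.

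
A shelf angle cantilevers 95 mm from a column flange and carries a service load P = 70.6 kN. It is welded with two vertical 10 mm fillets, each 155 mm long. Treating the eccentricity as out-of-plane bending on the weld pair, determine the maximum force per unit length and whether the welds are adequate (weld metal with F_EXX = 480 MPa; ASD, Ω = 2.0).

L_w = 2 × 155 = 310 mm; section modulus (unit throat) S = 2 × L²/6 = 8008 mm².
Direct shear f_v = P/L_w = 70.6×10³/310 = 227.7 N/mm.
Moment M = P × e = 70.6×10³ × 95 = 6707000 N·mm; bending f_b = M/S = 837.5 N/mm.
f_max = √(f_v² + f_b²) = √(227.7² + 837.5²) = 867.9 N/mm.
r_n/Ω = (1/2.0) × 0.6 × 480 × (0.707 × 10) = 1018 N/mm → adequate.

f_max ≈ 868 N/mm; adequate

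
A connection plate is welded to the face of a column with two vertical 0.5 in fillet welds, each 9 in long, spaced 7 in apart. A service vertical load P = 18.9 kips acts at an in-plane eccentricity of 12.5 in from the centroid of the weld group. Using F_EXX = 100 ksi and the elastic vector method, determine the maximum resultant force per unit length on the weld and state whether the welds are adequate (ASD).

Total weld length L_w = 18 in. Treat welds as unit-width lines.
Polar moment about centroid: J = 2[d³/12 + d(b/2)²] = 2[9³/12 + 9×3.5²] = 342 in³.
Direct shear f_v = P/L_w = 18.9 / 18 = 1.05 kip/in (vertical).
Torsion M = P·e = 18.9 × 12.5 = 236.25 kip·in.
Critical point at (x, y) = (3.5, 4.5) from centroid. f_tx = M·y/J = 3.109 kip/in; f_ty = M·x/J = 2.418 kip/in.
Resultant f_max = √[f_tx² + (f_v + f_ty)²] = √[3.109² + (1.05 + 2.418)²] = 4.657 kip/in.
Capacity per unit length: r_n/Ω = (1/2.0) × 0.6 × 100 × (0.707 × 0.5) = 10.6 kip/in.
4.657 ≤ 10.6 → adequate.

f_max ≈ 4.66 kip/in; adequate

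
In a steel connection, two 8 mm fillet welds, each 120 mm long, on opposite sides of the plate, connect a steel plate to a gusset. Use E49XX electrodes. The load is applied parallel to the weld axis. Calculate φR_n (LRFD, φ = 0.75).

E49XX → F_EXX = 490 MPa.
Effective throat t_e = 0.707 × 8 = 5.656 mm.
Total length L = 240 mm; A_we = 5.656 × 240 = 1357 mm².
F_nw = 0.6 F_EXX = 0.6 × 490 = 294 MPa.
φR_n = 0.75 × 294 × 1357 × 10⁻³ = 299.3 kN.

φR_n ≈ 299 kN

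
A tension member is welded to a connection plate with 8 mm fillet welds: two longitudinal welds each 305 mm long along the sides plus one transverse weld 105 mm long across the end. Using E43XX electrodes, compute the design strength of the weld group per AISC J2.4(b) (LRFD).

E43XX → F_EXX = 430 MPa.
t_e = 0.707 × 8 = 5.656 mm.
R_nwl = 0.6 × 430 × 5.656 × 610 × 10⁻³ = 890.1 kN (longitudinal, 2 welds).
R_nwt = 0.6 × 430 × 5.656 × 105 × 10⁻³ = 153.2 kN (transverse, base value).
(i) R_nwl + R_nwt = 1043 kN; (ii) 0.85 R_nwl + 1.5 R_nwt = 986.5 kN.
R_n = max = 1043 kN [governs: (i)]; φR_n = 782.5 kN.

φR_n ≈ 783 kN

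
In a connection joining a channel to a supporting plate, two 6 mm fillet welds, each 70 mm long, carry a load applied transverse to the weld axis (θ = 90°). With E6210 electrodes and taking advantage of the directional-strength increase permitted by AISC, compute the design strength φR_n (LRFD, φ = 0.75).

φR_n ≈ 249 kN

E62XX → F_EXX = 620 MPa.
t_e = 0.707 × 6 = 4.242 mm; A_we = 4.242 × 140 = 593.9 mm².
Directional factor: 1.0 + 0.5 sin^1.5(90°) = 1.5.
F_nw = 0.6 × 620 × 1.5 = 558 MPa.
φR_n = 0.75 × 558 × 593.9 × 10⁻³ = 248.5 kN.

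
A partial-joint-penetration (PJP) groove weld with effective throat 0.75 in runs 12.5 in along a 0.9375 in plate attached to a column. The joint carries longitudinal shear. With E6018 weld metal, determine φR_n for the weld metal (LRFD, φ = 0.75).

E60XX → F_EXX = 60 ksi.
Effective throat (given) t_e = 0.75 in.
A_we = 0.75 × 12.5 = 9.375 in².
F_nw = 0.6 F_EXX = 36 ksi.
φR_n = 0.75 × 36 × 9.375 = 253.1 kip.

φR_n ≈ 253 kip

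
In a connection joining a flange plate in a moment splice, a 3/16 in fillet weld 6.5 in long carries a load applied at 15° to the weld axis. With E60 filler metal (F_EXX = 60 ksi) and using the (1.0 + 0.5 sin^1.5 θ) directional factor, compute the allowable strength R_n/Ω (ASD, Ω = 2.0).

t_e = 0.707 × 0.1875 = 0.1326 in; A_we = 0.1326 × 6.5 = 0.8617 in².
Directional factor: 1.0 + 0.5 sin^1.5(15°) = 1.066.
F_nw = 0.6 × 60 × 1.066 = 38.37 ksi.
R_n/Ω = (38.37 × 0.8617) / 2.0 = 16.53 kip.

R_n/Ω ≈ 16.5 kip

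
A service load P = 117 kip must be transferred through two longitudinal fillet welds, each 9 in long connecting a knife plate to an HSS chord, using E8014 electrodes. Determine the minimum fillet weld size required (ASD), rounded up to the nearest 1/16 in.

E80XX → F_EXX = 80 ksi.
Total weld length L = 18 in.
Required throat t_e = P × Ω / (0.6 F_EXX × L) = 117 × 2.0 / (0.6 × 80 × 18) = 0.2708 in.
Required leg w = t_e / 0.707 = 0.3831 in → use 7/16 in.

w = 7/16 in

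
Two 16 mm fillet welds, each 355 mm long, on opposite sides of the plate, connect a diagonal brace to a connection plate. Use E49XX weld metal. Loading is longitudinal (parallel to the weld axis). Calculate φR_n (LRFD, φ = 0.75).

E49XX → F_EXX = 490 MPa.
Effective throat t_e = 0.707 × 16 = 11.31 mm.
Total length L = 710 mm; A_we = 11.31 × 710 = 8032 mm².
F_nw = 0.6 F_EXX = 0.6 × 490 = 294 MPa.
φR_n = 0.75 × 294 × 8032 × 10⁻³ = 1771 kN.

φR_n ≈ 1770 kN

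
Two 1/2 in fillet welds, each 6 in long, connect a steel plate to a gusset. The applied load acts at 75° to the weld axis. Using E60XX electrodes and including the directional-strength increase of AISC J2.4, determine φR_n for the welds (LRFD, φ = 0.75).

φR_n ≈ 169 kip

E60XX → F_EXX = 60 ksi.
t_e = 0.707 × 0.5 = 0.3535 in; A_we = 0.3535 × 12 = 4.242 in².
Directional factor: 1.0 + 0.5 sin^1.5(75°) = 1.475.
F_nw = 0.6 × 60 × 1.475 = 53.09 ksi.
φR_n = 0.75 × 53.09 × 4.242 = 168.9 kip.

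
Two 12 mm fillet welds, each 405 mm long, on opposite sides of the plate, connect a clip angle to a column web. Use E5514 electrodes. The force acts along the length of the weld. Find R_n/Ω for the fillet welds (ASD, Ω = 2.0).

R_n/Ω ≈ 1130 kN

E55XX → F_EXX = 550 MPa.
Effective throat t_e = 0.707 × 12 = 8.484 mm.
Total length L = 810 mm; A_we = 8.484 × 810 = 6872 mm².
F_nw = 0.6 F_EXX = 0.6 × 550 = 330 MPa.
R_n = 330 × 6872 × 10⁻³ = 2268 kN; R_n/Ω = 2268/2.0 = 1134 kN.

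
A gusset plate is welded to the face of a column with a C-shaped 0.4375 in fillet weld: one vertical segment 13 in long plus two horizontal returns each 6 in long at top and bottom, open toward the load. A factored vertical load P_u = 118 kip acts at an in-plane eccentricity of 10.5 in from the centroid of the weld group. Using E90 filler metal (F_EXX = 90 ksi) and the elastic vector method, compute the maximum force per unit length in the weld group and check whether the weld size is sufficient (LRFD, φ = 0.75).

Total weld length L_w = 25 in. Treat welds as unit-width lines.
Centroid: x̄ = 2×6×3 / 25 = 1.44 in from the vertical weld.
Polar moment about centroid: J = I_x + I_y = [13³/12 + 2×6×6.5²] + [13×1.44² + 2(6³/12 + 6×1.56²)] = 782.2 in³.
Direct shear f_v = P/L_w = 118 / 25 = 4.72 kip/in (vertical).
Torsion M = P·e = 118 × 10.5 = 1239 kip·in.
Critical point at (x, y) = (4.56, 6.5) from centroid. f_tx = M·y/J = 10.3 kip/in; f_ty = M·x/J = 7.223 kip/in.
Resultant f_max = √[f_tx² + (f_v + f_ty)²] = √[10.3² + (4.72 + 7.223)²] = 15.77 kip/in.
Capacity per unit length: φr_n = 0.75 × 0.6 × 90 × (0.707 × 0.4375) = 12.53 kip/in.
15.77 > 12.53 → NOT adequate.

f_max ≈ 15.8 kip/in; NOT adequate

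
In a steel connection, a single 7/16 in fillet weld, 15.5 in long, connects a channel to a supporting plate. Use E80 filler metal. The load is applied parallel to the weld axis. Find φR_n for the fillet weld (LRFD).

E80XX → F_EXX = 80 ksi.
Effective throat t_e = 0.707 × 0.4375 = 0.3093 in.
Total length L = 15.5 in; A_we = 0.3093 × 15.5 = 4.794 in².
F_nw = 0.6 F_EXX = 0.6 × 80 = 48 ksi.
φR_n = 0.75 × 48 × 4.794 = 172.6 kips.

φR_n ≈ 173 kips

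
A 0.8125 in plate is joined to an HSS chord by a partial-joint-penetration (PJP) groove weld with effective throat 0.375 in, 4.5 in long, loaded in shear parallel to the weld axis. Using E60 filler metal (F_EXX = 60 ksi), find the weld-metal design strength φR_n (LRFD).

φR_n ≈ 45.6 kips

Effective throat (given) t_e = 0.375 in.
A_we = 0.375 × 4.5 = 1.688 in².
F_nw = 0.6 F_EXX = 36 ksi.
φR_n = 0.75 × 36 × 1.688 = 45.56 kips.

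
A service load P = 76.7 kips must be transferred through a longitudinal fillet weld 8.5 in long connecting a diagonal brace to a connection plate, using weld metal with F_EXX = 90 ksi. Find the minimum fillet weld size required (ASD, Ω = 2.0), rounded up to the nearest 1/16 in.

w = 1/2 in

Total weld length L = 8.5 in.
Required throat t_e = P × Ω / (0.6 F_EXX × L) = 76.7 × 2.0 / (0.6 × 90 × 8.5) = 0.3342 in.
Required leg w = t_e / 0.707 = 0.4727 in → use 1/2 in.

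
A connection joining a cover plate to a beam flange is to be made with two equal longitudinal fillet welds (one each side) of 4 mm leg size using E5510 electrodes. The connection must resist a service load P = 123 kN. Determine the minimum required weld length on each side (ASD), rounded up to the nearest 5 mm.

L = 135 mm on each side

E55XX → F_EXX = 550 MPa.
Throat t_e = 0.707 × 4 = 2.828 mm.
r_n/Ω = (0.6 × 550 × 2.828) / 2.0 = 466.6 N/mm = 0.4666 kN/mm.
L_req = P / (r_n/Ω) = 123 / 0.4666 = 263.6 mm total.
Per side: 263.6 / 2 = 131.8 mm.
Round up → use L = 135 mm on each side.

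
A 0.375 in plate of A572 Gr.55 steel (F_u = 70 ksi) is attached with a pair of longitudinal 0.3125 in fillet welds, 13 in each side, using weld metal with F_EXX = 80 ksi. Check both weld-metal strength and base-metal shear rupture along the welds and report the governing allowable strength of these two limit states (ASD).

R_n/Ω ≈ 138 kip (weld metal governs)

t_e = 0.707 × 0.3125 = 0.2209 in; L = 26 in.
Weld metal: R_n/Ω = (1/2.0) × 0.6 × 80 × 0.2209 × 26 = 137.9 kip.
Base metal (shear rupture): R_n/Ω = (1/2.0) × 0.6 × 70 × 0.375 × 26 = 204.8 kip.
Governing: weld metal.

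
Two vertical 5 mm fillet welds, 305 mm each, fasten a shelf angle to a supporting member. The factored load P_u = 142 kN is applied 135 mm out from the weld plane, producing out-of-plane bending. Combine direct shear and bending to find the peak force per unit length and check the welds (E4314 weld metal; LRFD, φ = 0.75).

f_max ≈ 661 N/mm; adequate

E43XX → F_EXX = 430 MPa.
L_w = 2 × 305 = 610 mm; section modulus (unit throat) S = 2 × L²/6 = 31010 mm².
Direct shear f_v = P/L_w = 142×10³/610 = 232.8 N/mm.
Moment M = P × e = 142×10³ × 135 = 19170000 N·mm; bending f_b = M/S = 618.2 N/mm.
f_max = √(f_v² + f_b²) = √(232.8² + 618.2²) = 660.6 N/mm.
φr_n = 0.75 × 0.6 × 430 × (0.707 × 5) = 684 N/mm → adequate.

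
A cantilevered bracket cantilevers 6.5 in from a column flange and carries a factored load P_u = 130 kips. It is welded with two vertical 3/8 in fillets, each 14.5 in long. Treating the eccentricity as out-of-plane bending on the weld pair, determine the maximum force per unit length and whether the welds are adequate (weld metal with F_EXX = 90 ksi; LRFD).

f_max ≈ 12.9 kip/in; NOT adequate

L_w = 2 × 14.5 = 29 in; section modulus (unit throat) S = 2 × L²/6 = 70.08 in².
Direct shear f_v = P/L_w = 130/29 = 4.483 kip/in.
Moment M = P × e = 130 × 6.5 = 845 kip·in; bending f_b = M/S = 12.06 kip/in.
f_max = √(f_v² + f_b²) = √(4.483² + 12.06²) = 12.86 kip/in.
φr_n = 0.75 × 0.6 × 90 × (0.707 × 0.375) = 10.74 kip/in → NOT adequate.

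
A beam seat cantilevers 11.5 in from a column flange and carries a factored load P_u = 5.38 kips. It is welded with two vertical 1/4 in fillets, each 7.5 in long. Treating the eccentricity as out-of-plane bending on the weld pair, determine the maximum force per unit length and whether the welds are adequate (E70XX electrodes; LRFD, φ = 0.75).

f_max ≈ 3.32 kip/in; adequate

E70XX → F_EXX = 70 ksi.
L_w = 2 × 7.5 = 15 in; section modulus (unit throat) S = 2 × L²/6 = 18.75 in².
Direct shear f_v = P/L_w = 5.38/15 = 0.3587 kip/in.
Moment M = P × e = 5.38 × 11.5 = 61.87 kip·in; bending f_b = M/S = 3.3 kip/in.
f_max = √(f_v² + f_b²) = √(0.3587² + 3.3²) = 3.319 kip/in.
φr_n = 0.75 × 0.6 × 70 × (0.707 × 0.25) = 5.568 kip/in → adequate.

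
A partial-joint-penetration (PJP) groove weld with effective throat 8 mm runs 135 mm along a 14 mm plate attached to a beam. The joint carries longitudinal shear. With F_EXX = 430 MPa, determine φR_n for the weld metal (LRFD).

φR_n ≈ 209 kN

Effective throat (given) t_e = 8 mm.
A_we = 8 × 135 = 1080 mm².
F_nw = 0.6 F_EXX = 258 MPa.
φR_n = 0.75 × 258 × 1080 × 10⁻³ = 209 kN.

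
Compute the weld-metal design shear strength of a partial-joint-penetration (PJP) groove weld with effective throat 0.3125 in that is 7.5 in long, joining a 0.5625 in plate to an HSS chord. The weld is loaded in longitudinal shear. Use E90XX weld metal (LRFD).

φR_n ≈ 94.9 kip

E90XX → F_EXX = 90 ksi.
Effective throat (given) t_e = 0.3125 in.
A_we = 0.3125 × 7.5 = 2.344 in².
F_nw = 0.6 F_EXX = 54 ksi.
φR_n = 0.75 × 54 × 2.344 = 94.92 kip.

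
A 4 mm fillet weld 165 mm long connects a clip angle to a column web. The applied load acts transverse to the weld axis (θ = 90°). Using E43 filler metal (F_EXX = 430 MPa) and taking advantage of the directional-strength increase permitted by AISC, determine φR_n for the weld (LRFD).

t_e = 0.707 × 4 = 2.828 mm; A_we = 2.828 × 165 = 466.6 mm².
Directional factor: 1.0 + 0.5 sin^1.5(90°) = 1.5.
F_nw = 0.6 × 430 × 1.5 = 387 MPa.
φR_n = 0.75 × 387 × 466.6 × 10⁻³ = 135.4 kN.

φR_n ≈ 135 kN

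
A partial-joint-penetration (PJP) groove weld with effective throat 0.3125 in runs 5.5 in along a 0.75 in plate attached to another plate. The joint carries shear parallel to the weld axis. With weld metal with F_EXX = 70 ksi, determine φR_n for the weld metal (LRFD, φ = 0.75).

φR_n ≈ 54.1 kips

Effective throat (given) t_e = 0.3125 in.
A_we = 0.3125 × 5.5 = 1.719 in².
F_nw = 0.6 F_EXX = 42 ksi.
φR_n = 0.75 × 42 × 1.719 = 54.14 kips.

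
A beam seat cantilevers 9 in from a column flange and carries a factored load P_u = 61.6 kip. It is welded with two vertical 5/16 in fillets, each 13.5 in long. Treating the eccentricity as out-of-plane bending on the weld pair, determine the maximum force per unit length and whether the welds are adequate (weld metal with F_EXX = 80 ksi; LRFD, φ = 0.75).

f_max ≈ 9.41 kip/in; NOT adequate

L_w = 2 × 13.5 = 27 in; section modulus (unit throat) S = 2 × L²/6 = 60.75 in².
Direct shear f_v = P/L_w = 61.6/27 = 2.281 kip/in.
Moment M = P × e = 61.6 × 9 = 554.4 kip·in; bending f_b = M/S = 9.126 kip/in.
f_max = √(f_v² + f_b²) = √(2.281² + 9.126²) = 9.407 kip/in.
φr_n = 0.75 × 0.6 × 80 × (0.707 × 0.3125) = 7.954 kip/in → NOT adequate.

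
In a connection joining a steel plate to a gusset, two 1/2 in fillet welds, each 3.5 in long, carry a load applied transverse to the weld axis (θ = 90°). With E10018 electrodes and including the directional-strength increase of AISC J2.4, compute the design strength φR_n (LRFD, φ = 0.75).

φR_n ≈ 167 kips

E100XX → F_EXX = 100 ksi.
t_e = 0.707 × 0.5 = 0.3535 in; A_we = 0.3535 × 7 = 2.474 in².
Directional factor: 1.0 + 0.5 sin^1.5(90°) = 1.5.
F_nw = 0.6 × 100 × 1.5 = 90 ksi.
φR_n = 0.75 × 90 × 2.474 = 167 kips.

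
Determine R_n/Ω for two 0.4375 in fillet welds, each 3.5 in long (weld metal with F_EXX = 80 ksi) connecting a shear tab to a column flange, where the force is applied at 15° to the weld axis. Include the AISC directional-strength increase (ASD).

t_e = 0.707 × 0.4375 = 0.3093 in; A_we = 0.3093 × 7 = 2.165 in².
Directional factor: 1.0 + 0.5 sin^1.5(15°) = 1.066.
F_nw = 0.6 × 80 × 1.066 = 51.16 ksi.
R_n/Ω = (51.16 × 2.165) / 2.0 = 55.39 kips.

R_n/Ω ≈ 55.4 kips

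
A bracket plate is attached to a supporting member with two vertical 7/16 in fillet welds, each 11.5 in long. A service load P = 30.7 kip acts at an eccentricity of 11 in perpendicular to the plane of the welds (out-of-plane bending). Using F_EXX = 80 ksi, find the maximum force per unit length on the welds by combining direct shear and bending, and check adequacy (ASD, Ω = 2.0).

L_w = 2 × 11.5 = 23 in; section modulus (unit throat) S = 2 × L²/6 = 44.08 in².
Direct shear f_v = P/L_w = 30.7/23 = 1.335 kip/in.
Moment M = P × e = 30.7 × 11 = 337.7 kip·in; bending f_b = M/S = 7.66 kip/in.
f_max = √(f_v² + f_b²) = √(1.335² + 7.66²) = 7.776 kip/in.
r_n/Ω = (1/2.0) × 0.6 × 80 × (0.707 × 0.4375) = 7.423 kip/in → NOT adequate.

f_max ≈ 7.78 kip/in; NOT adequate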